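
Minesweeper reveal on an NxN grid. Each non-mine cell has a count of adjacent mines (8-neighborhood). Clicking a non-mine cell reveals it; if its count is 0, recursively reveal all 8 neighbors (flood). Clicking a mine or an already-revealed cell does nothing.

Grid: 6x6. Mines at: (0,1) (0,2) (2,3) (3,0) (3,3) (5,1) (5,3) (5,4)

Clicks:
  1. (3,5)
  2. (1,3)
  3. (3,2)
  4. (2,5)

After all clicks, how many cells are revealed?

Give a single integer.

Click 1 (3,5) count=0: revealed 12 new [(0,3) (0,4) (0,5) (1,3) (1,4) (1,5) (2,4) (2,5) (3,4) (3,5) (4,4) (4,5)] -> total=12
Click 2 (1,3) count=2: revealed 0 new [(none)] -> total=12
Click 3 (3,2) count=2: revealed 1 new [(3,2)] -> total=13
Click 4 (2,5) count=0: revealed 0 new [(none)] -> total=13

Answer: 13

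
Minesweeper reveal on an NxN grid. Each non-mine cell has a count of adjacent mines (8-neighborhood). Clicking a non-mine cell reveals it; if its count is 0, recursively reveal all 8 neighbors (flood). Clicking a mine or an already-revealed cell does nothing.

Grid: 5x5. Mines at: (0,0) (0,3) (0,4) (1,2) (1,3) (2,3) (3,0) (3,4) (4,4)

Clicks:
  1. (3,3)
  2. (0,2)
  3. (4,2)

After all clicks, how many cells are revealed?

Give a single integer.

Answer: 7

Derivation:
Click 1 (3,3) count=3: revealed 1 new [(3,3)] -> total=1
Click 2 (0,2) count=3: revealed 1 new [(0,2)] -> total=2
Click 3 (4,2) count=0: revealed 5 new [(3,1) (3,2) (4,1) (4,2) (4,3)] -> total=7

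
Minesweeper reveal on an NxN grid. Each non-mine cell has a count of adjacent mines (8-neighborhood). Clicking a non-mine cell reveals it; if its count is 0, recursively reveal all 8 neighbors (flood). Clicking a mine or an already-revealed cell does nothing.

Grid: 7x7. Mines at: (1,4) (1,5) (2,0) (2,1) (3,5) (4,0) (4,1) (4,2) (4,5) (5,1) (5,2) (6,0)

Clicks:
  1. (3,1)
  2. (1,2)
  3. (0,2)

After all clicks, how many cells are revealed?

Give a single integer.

Answer: 9

Derivation:
Click 1 (3,1) count=5: revealed 1 new [(3,1)] -> total=1
Click 2 (1,2) count=1: revealed 1 new [(1,2)] -> total=2
Click 3 (0,2) count=0: revealed 7 new [(0,0) (0,1) (0,2) (0,3) (1,0) (1,1) (1,3)] -> total=9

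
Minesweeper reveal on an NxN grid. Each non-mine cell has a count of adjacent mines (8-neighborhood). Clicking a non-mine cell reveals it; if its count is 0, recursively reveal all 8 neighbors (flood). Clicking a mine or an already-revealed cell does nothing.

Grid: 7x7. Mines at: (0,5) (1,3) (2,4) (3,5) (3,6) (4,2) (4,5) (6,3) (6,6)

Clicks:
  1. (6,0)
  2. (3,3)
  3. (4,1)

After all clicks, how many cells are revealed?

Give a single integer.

Answer: 21

Derivation:
Click 1 (6,0) count=0: revealed 20 new [(0,0) (0,1) (0,2) (1,0) (1,1) (1,2) (2,0) (2,1) (2,2) (3,0) (3,1) (3,2) (4,0) (4,1) (5,0) (5,1) (5,2) (6,0) (6,1) (6,2)] -> total=20
Click 2 (3,3) count=2: revealed 1 new [(3,3)] -> total=21
Click 3 (4,1) count=1: revealed 0 new [(none)] -> total=21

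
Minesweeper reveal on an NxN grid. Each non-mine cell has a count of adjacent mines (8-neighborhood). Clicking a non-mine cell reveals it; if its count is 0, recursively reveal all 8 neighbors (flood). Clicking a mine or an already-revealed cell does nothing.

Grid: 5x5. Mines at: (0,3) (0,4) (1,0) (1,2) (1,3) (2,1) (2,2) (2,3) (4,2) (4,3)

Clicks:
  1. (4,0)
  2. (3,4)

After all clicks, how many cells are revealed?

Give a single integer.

Click 1 (4,0) count=0: revealed 4 new [(3,0) (3,1) (4,0) (4,1)] -> total=4
Click 2 (3,4) count=2: revealed 1 new [(3,4)] -> total=5

Answer: 5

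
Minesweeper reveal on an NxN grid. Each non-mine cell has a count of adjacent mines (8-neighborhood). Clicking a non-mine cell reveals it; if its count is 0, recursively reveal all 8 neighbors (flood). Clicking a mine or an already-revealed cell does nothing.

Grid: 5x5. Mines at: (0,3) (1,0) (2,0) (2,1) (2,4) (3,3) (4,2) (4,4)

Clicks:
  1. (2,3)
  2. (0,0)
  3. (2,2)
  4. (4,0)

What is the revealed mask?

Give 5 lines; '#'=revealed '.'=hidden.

Answer: #....
.....
..##.
##...
##...

Derivation:
Click 1 (2,3) count=2: revealed 1 new [(2,3)] -> total=1
Click 2 (0,0) count=1: revealed 1 new [(0,0)] -> total=2
Click 3 (2,2) count=2: revealed 1 new [(2,2)] -> total=3
Click 4 (4,0) count=0: revealed 4 new [(3,0) (3,1) (4,0) (4,1)] -> total=7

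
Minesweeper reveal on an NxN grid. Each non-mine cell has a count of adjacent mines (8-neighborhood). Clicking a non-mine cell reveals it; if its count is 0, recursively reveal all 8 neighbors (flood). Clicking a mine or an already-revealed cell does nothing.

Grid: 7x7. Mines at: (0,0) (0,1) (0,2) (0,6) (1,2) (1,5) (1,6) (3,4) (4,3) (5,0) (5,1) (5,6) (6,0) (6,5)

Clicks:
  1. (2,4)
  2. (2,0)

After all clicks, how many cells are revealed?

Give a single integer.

Answer: 12

Derivation:
Click 1 (2,4) count=2: revealed 1 new [(2,4)] -> total=1
Click 2 (2,0) count=0: revealed 11 new [(1,0) (1,1) (2,0) (2,1) (2,2) (3,0) (3,1) (3,2) (4,0) (4,1) (4,2)] -> total=12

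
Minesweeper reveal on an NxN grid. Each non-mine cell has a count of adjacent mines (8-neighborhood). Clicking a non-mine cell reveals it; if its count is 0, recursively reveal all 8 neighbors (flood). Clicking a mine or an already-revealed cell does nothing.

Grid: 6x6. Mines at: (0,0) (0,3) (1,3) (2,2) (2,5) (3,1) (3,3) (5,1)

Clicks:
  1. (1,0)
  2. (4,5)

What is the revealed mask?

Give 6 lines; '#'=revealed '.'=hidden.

Click 1 (1,0) count=1: revealed 1 new [(1,0)] -> total=1
Click 2 (4,5) count=0: revealed 10 new [(3,4) (3,5) (4,2) (4,3) (4,4) (4,5) (5,2) (5,3) (5,4) (5,5)] -> total=11

Answer: ......
#.....
......
....##
..####
..####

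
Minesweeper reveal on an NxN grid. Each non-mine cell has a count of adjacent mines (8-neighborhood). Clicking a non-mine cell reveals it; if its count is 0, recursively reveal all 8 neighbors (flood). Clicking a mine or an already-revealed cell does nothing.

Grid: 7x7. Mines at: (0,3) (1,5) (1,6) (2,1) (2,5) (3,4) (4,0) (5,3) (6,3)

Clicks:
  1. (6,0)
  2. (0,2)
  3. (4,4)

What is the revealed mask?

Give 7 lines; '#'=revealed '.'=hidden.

Click 1 (6,0) count=0: revealed 6 new [(5,0) (5,1) (5,2) (6,0) (6,1) (6,2)] -> total=6
Click 2 (0,2) count=1: revealed 1 new [(0,2)] -> total=7
Click 3 (4,4) count=2: revealed 1 new [(4,4)] -> total=8

Answer: ..#....
.......
.......
.......
....#..
###....
###....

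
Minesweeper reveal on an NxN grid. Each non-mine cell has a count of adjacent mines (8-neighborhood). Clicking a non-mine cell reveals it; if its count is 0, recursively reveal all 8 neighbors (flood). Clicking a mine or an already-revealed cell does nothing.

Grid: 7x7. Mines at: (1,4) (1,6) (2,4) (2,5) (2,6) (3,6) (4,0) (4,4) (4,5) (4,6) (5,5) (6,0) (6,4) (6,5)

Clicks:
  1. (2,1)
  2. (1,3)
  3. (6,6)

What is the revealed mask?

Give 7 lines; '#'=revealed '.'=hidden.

Answer: ####...
####...
####...
####...
.###...
.###...
.###..#

Derivation:
Click 1 (2,1) count=0: revealed 25 new [(0,0) (0,1) (0,2) (0,3) (1,0) (1,1) (1,2) (1,3) (2,0) (2,1) (2,2) (2,3) (3,0) (3,1) (3,2) (3,3) (4,1) (4,2) (4,3) (5,1) (5,2) (5,3) (6,1) (6,2) (6,3)] -> total=25
Click 2 (1,3) count=2: revealed 0 new [(none)] -> total=25
Click 3 (6,6) count=2: revealed 1 new [(6,6)] -> total=26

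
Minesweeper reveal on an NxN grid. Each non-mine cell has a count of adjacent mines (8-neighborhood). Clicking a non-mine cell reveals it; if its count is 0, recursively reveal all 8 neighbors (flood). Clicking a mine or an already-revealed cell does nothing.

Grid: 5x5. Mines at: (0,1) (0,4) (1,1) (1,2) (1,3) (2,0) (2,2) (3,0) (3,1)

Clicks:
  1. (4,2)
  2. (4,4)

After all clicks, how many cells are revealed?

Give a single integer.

Answer: 8

Derivation:
Click 1 (4,2) count=1: revealed 1 new [(4,2)] -> total=1
Click 2 (4,4) count=0: revealed 7 new [(2,3) (2,4) (3,2) (3,3) (3,4) (4,3) (4,4)] -> total=8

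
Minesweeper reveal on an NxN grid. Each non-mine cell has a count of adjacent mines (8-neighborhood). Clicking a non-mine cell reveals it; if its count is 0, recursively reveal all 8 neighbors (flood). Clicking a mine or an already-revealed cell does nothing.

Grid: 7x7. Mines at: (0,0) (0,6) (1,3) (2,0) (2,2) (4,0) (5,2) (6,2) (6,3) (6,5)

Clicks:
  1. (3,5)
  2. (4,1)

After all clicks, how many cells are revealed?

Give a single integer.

Answer: 20

Derivation:
Click 1 (3,5) count=0: revealed 19 new [(1,4) (1,5) (1,6) (2,3) (2,4) (2,5) (2,6) (3,3) (3,4) (3,5) (3,6) (4,3) (4,4) (4,5) (4,6) (5,3) (5,4) (5,5) (5,6)] -> total=19
Click 2 (4,1) count=2: revealed 1 new [(4,1)] -> total=20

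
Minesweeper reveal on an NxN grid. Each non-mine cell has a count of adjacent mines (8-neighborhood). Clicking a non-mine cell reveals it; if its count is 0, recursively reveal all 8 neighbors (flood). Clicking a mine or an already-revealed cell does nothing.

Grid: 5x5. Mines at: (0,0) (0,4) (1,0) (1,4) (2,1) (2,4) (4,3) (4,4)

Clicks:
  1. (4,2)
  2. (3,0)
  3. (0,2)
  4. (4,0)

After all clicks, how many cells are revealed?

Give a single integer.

Click 1 (4,2) count=1: revealed 1 new [(4,2)] -> total=1
Click 2 (3,0) count=1: revealed 1 new [(3,0)] -> total=2
Click 3 (0,2) count=0: revealed 6 new [(0,1) (0,2) (0,3) (1,1) (1,2) (1,3)] -> total=8
Click 4 (4,0) count=0: revealed 4 new [(3,1) (3,2) (4,0) (4,1)] -> total=12

Answer: 12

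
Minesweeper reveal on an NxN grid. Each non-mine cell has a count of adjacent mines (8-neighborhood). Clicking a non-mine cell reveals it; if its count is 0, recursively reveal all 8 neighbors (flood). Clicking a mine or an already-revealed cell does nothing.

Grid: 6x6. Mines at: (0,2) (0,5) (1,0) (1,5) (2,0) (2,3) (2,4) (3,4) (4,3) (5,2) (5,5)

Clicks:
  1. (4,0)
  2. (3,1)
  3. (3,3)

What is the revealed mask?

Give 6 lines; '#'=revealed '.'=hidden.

Click 1 (4,0) count=0: revealed 6 new [(3,0) (3,1) (4,0) (4,1) (5,0) (5,1)] -> total=6
Click 2 (3,1) count=1: revealed 0 new [(none)] -> total=6
Click 3 (3,3) count=4: revealed 1 new [(3,3)] -> total=7

Answer: ......
......
......
##.#..
##....
##....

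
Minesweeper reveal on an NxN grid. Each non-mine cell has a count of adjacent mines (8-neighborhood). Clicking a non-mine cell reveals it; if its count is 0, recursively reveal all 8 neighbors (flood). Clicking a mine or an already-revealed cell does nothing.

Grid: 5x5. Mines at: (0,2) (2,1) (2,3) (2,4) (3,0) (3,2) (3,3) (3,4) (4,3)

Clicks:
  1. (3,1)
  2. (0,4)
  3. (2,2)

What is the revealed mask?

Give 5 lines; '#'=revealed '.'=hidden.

Click 1 (3,1) count=3: revealed 1 new [(3,1)] -> total=1
Click 2 (0,4) count=0: revealed 4 new [(0,3) (0,4) (1,3) (1,4)] -> total=5
Click 3 (2,2) count=4: revealed 1 new [(2,2)] -> total=6

Answer: ...##
...##
..#..
.#...
.....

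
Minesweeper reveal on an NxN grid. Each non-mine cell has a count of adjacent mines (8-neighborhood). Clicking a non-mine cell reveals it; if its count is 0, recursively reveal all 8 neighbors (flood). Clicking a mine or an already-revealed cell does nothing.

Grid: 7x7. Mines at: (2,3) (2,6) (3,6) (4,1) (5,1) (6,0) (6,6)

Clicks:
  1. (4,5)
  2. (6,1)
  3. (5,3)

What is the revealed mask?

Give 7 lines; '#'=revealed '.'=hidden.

Click 1 (4,5) count=1: revealed 1 new [(4,5)] -> total=1
Click 2 (6,1) count=2: revealed 1 new [(6,1)] -> total=2
Click 3 (5,3) count=0: revealed 15 new [(3,2) (3,3) (3,4) (3,5) (4,2) (4,3) (4,4) (5,2) (5,3) (5,4) (5,5) (6,2) (6,3) (6,4) (6,5)] -> total=17

Answer: .......
.......
.......
..####.
..####.
..####.
.#####.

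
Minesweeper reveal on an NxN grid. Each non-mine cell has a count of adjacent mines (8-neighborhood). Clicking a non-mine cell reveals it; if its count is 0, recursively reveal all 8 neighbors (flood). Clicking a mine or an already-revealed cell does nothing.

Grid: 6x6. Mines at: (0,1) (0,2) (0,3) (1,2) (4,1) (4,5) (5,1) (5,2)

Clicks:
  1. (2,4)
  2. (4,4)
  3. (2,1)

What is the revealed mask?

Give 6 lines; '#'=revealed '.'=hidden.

Answer: ....##
...###
.#####
..####
..###.
......

Derivation:
Click 1 (2,4) count=0: revealed 16 new [(0,4) (0,5) (1,3) (1,4) (1,5) (2,2) (2,3) (2,4) (2,5) (3,2) (3,3) (3,4) (3,5) (4,2) (4,3) (4,4)] -> total=16
Click 2 (4,4) count=1: revealed 0 new [(none)] -> total=16
Click 3 (2,1) count=1: revealed 1 new [(2,1)] -> total=17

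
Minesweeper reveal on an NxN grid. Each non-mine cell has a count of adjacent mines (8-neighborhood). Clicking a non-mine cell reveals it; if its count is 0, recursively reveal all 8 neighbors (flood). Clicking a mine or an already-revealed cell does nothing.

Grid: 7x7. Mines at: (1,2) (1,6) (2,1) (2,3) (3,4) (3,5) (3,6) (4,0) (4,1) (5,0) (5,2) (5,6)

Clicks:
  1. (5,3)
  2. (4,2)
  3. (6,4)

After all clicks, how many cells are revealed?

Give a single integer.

Click 1 (5,3) count=1: revealed 1 new [(5,3)] -> total=1
Click 2 (4,2) count=2: revealed 1 new [(4,2)] -> total=2
Click 3 (6,4) count=0: revealed 8 new [(4,3) (4,4) (4,5) (5,4) (5,5) (6,3) (6,4) (6,5)] -> total=10

Answer: 10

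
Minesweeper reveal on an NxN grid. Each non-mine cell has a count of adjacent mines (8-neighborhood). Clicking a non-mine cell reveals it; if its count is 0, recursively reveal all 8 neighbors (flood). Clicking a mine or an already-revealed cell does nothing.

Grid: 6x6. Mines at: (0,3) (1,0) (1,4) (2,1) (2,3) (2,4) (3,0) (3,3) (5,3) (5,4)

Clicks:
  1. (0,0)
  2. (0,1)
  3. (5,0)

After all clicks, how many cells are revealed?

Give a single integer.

Answer: 8

Derivation:
Click 1 (0,0) count=1: revealed 1 new [(0,0)] -> total=1
Click 2 (0,1) count=1: revealed 1 new [(0,1)] -> total=2
Click 3 (5,0) count=0: revealed 6 new [(4,0) (4,1) (4,2) (5,0) (5,1) (5,2)] -> total=8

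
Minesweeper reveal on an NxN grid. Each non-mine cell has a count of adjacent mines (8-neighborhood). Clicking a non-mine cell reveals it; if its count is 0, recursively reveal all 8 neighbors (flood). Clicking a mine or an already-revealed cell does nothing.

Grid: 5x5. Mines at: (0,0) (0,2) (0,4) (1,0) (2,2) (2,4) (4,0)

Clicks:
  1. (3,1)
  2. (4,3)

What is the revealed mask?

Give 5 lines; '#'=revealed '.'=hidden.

Click 1 (3,1) count=2: revealed 1 new [(3,1)] -> total=1
Click 2 (4,3) count=0: revealed 7 new [(3,2) (3,3) (3,4) (4,1) (4,2) (4,3) (4,4)] -> total=8

Answer: .....
.....
.....
.####
.####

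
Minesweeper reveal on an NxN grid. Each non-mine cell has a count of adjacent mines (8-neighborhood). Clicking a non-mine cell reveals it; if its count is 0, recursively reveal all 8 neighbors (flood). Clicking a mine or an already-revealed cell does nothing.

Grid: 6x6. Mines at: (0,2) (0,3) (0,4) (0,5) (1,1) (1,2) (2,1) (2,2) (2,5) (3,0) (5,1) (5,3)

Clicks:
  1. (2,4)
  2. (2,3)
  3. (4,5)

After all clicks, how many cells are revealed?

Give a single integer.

Click 1 (2,4) count=1: revealed 1 new [(2,4)] -> total=1
Click 2 (2,3) count=2: revealed 1 new [(2,3)] -> total=2
Click 3 (4,5) count=0: revealed 6 new [(3,4) (3,5) (4,4) (4,5) (5,4) (5,5)] -> total=8

Answer: 8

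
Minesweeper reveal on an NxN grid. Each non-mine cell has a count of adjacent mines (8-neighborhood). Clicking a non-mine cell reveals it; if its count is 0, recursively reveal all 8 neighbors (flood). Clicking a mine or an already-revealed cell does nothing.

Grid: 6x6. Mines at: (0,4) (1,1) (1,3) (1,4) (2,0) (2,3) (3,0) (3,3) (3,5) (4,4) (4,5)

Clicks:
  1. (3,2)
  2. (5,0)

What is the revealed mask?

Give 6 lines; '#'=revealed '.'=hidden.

Click 1 (3,2) count=2: revealed 1 new [(3,2)] -> total=1
Click 2 (5,0) count=0: revealed 8 new [(4,0) (4,1) (4,2) (4,3) (5,0) (5,1) (5,2) (5,3)] -> total=9

Answer: ......
......
......
..#...
####..
####..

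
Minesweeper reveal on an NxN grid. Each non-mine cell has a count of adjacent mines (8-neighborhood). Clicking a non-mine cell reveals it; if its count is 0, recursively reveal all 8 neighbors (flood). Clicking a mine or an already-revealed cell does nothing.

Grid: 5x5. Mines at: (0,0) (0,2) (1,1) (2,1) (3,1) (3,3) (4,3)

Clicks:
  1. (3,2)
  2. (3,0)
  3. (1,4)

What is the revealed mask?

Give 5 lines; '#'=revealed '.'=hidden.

Click 1 (3,2) count=4: revealed 1 new [(3,2)] -> total=1
Click 2 (3,0) count=2: revealed 1 new [(3,0)] -> total=2
Click 3 (1,4) count=0: revealed 6 new [(0,3) (0,4) (1,3) (1,4) (2,3) (2,4)] -> total=8

Answer: ...##
...##
...##
#.#..
.....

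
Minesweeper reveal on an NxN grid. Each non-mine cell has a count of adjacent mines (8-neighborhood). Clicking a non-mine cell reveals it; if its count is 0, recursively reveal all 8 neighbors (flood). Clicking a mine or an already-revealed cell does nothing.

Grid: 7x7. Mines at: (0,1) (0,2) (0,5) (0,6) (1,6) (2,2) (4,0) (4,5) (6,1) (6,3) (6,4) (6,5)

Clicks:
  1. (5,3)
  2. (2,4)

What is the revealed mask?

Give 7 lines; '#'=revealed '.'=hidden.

Answer: .......
...###.
...###.
...###.
.......
...#...
.......

Derivation:
Click 1 (5,3) count=2: revealed 1 new [(5,3)] -> total=1
Click 2 (2,4) count=0: revealed 9 new [(1,3) (1,4) (1,5) (2,3) (2,4) (2,5) (3,3) (3,4) (3,5)] -> total=10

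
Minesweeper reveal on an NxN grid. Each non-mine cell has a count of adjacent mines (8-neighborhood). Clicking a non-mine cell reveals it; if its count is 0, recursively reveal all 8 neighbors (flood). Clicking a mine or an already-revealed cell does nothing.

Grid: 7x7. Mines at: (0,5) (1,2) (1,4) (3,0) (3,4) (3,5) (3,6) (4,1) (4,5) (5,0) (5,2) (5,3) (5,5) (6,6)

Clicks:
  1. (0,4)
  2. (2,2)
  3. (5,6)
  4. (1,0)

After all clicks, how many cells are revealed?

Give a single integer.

Click 1 (0,4) count=2: revealed 1 new [(0,4)] -> total=1
Click 2 (2,2) count=1: revealed 1 new [(2,2)] -> total=2
Click 3 (5,6) count=3: revealed 1 new [(5,6)] -> total=3
Click 4 (1,0) count=0: revealed 6 new [(0,0) (0,1) (1,0) (1,1) (2,0) (2,1)] -> total=9

Answer: 9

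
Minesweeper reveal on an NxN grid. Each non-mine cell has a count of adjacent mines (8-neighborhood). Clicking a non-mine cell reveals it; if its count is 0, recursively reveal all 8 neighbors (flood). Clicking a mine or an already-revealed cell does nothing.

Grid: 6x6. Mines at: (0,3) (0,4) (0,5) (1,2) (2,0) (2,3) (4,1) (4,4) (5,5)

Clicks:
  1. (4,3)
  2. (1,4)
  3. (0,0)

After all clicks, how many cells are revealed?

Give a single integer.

Click 1 (4,3) count=1: revealed 1 new [(4,3)] -> total=1
Click 2 (1,4) count=4: revealed 1 new [(1,4)] -> total=2
Click 3 (0,0) count=0: revealed 4 new [(0,0) (0,1) (1,0) (1,1)] -> total=6

Answer: 6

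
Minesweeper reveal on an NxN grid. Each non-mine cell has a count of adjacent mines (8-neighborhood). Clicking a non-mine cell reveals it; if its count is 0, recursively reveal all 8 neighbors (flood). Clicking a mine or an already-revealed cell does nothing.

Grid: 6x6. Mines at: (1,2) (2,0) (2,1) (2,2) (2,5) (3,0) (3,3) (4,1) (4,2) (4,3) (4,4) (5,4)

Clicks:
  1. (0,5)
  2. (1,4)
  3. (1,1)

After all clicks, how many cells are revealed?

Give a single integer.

Answer: 7

Derivation:
Click 1 (0,5) count=0: revealed 6 new [(0,3) (0,4) (0,5) (1,3) (1,4) (1,5)] -> total=6
Click 2 (1,4) count=1: revealed 0 new [(none)] -> total=6
Click 3 (1,1) count=4: revealed 1 new [(1,1)] -> total=7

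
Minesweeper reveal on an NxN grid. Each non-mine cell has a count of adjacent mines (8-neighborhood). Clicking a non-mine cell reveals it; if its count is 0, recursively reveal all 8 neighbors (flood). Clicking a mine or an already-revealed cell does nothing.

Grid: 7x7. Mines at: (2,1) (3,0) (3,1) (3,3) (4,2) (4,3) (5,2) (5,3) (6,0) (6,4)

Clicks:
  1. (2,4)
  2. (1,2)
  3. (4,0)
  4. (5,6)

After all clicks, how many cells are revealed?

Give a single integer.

Click 1 (2,4) count=1: revealed 1 new [(2,4)] -> total=1
Click 2 (1,2) count=1: revealed 1 new [(1,2)] -> total=2
Click 3 (4,0) count=2: revealed 1 new [(4,0)] -> total=3
Click 4 (5,6) count=0: revealed 28 new [(0,0) (0,1) (0,2) (0,3) (0,4) (0,5) (0,6) (1,0) (1,1) (1,3) (1,4) (1,5) (1,6) (2,2) (2,3) (2,5) (2,6) (3,4) (3,5) (3,6) (4,4) (4,5) (4,6) (5,4) (5,5) (5,6) (6,5) (6,6)] -> total=31

Answer: 31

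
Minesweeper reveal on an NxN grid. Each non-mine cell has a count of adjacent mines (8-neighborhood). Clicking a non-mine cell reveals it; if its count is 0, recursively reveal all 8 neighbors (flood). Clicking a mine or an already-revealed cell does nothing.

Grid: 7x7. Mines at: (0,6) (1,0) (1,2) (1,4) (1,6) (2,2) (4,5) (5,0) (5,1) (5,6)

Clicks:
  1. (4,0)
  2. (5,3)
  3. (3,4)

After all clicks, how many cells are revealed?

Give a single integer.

Click 1 (4,0) count=2: revealed 1 new [(4,0)] -> total=1
Click 2 (5,3) count=0: revealed 14 new [(3,2) (3,3) (3,4) (4,2) (4,3) (4,4) (5,2) (5,3) (5,4) (5,5) (6,2) (6,3) (6,4) (6,5)] -> total=15
Click 3 (3,4) count=1: revealed 0 new [(none)] -> total=15

Answer: 15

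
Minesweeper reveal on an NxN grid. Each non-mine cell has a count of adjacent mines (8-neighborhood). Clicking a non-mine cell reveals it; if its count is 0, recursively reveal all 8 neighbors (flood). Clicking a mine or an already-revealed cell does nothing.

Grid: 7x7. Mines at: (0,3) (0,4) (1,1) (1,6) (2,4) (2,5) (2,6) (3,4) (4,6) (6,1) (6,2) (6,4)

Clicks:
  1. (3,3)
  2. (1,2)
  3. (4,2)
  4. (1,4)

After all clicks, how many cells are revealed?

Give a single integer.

Click 1 (3,3) count=2: revealed 1 new [(3,3)] -> total=1
Click 2 (1,2) count=2: revealed 1 new [(1,2)] -> total=2
Click 3 (4,2) count=0: revealed 15 new [(2,0) (2,1) (2,2) (2,3) (3,0) (3,1) (3,2) (4,0) (4,1) (4,2) (4,3) (5,0) (5,1) (5,2) (5,3)] -> total=17
Click 4 (1,4) count=4: revealed 1 new [(1,4)] -> total=18

Answer: 18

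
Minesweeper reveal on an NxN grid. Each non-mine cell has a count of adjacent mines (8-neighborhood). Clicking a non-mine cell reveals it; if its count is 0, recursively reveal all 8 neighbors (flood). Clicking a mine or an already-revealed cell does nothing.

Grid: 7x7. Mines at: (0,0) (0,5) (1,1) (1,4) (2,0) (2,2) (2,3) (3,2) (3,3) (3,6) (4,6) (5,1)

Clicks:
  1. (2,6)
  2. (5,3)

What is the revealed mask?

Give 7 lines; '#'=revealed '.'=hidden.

Click 1 (2,6) count=1: revealed 1 new [(2,6)] -> total=1
Click 2 (5,3) count=0: revealed 14 new [(4,2) (4,3) (4,4) (4,5) (5,2) (5,3) (5,4) (5,5) (5,6) (6,2) (6,3) (6,4) (6,5) (6,6)] -> total=15

Answer: .......
.......
......#
.......
..####.
..#####
..#####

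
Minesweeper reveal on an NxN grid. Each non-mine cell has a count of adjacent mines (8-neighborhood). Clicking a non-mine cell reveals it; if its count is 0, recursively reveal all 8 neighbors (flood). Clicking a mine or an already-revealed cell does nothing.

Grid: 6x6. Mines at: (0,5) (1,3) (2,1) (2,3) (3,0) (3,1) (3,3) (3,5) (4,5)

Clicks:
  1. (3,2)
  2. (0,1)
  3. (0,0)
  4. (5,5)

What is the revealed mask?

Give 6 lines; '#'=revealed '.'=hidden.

Click 1 (3,2) count=4: revealed 1 new [(3,2)] -> total=1
Click 2 (0,1) count=0: revealed 6 new [(0,0) (0,1) (0,2) (1,0) (1,1) (1,2)] -> total=7
Click 3 (0,0) count=0: revealed 0 new [(none)] -> total=7
Click 4 (5,5) count=1: revealed 1 new [(5,5)] -> total=8

Answer: ###...
###...
......
..#...
......
.....#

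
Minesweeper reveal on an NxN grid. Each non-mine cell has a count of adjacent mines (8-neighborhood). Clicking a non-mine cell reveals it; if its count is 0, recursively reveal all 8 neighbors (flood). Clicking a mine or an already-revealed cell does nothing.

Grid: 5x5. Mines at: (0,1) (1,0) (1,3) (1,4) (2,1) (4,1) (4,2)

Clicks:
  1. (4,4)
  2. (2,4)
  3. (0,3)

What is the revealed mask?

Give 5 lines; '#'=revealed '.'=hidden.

Click 1 (4,4) count=0: revealed 6 new [(2,3) (2,4) (3,3) (3,4) (4,3) (4,4)] -> total=6
Click 2 (2,4) count=2: revealed 0 new [(none)] -> total=6
Click 3 (0,3) count=2: revealed 1 new [(0,3)] -> total=7

Answer: ...#.
.....
...##
...##
...##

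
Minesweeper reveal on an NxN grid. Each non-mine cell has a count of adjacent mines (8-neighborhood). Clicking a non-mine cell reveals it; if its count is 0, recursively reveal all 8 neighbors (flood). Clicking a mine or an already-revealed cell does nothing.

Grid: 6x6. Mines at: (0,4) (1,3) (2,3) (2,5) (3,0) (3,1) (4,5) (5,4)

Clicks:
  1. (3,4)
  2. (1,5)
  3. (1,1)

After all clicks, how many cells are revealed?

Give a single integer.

Answer: 11

Derivation:
Click 1 (3,4) count=3: revealed 1 new [(3,4)] -> total=1
Click 2 (1,5) count=2: revealed 1 new [(1,5)] -> total=2
Click 3 (1,1) count=0: revealed 9 new [(0,0) (0,1) (0,2) (1,0) (1,1) (1,2) (2,0) (2,1) (2,2)] -> total=11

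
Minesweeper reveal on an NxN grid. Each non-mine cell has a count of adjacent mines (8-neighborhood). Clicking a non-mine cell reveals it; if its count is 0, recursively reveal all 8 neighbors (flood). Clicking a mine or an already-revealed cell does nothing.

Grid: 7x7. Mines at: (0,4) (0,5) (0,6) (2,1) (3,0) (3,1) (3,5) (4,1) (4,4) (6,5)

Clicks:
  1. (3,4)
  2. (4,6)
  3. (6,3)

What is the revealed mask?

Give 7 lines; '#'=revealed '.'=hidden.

Answer: .......
.......
.......
....#..
......#
#####..
#####..

Derivation:
Click 1 (3,4) count=2: revealed 1 new [(3,4)] -> total=1
Click 2 (4,6) count=1: revealed 1 new [(4,6)] -> total=2
Click 3 (6,3) count=0: revealed 10 new [(5,0) (5,1) (5,2) (5,3) (5,4) (6,0) (6,1) (6,2) (6,3) (6,4)] -> total=12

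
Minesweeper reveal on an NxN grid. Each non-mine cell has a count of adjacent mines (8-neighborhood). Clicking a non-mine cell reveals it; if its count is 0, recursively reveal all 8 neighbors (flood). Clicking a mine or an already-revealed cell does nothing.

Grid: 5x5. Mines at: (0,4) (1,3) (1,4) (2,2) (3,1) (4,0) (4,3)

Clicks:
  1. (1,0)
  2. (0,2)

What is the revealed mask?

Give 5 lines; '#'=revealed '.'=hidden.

Click 1 (1,0) count=0: revealed 8 new [(0,0) (0,1) (0,2) (1,0) (1,1) (1,2) (2,0) (2,1)] -> total=8
Click 2 (0,2) count=1: revealed 0 new [(none)] -> total=8

Answer: ###..
###..
##...
.....
.....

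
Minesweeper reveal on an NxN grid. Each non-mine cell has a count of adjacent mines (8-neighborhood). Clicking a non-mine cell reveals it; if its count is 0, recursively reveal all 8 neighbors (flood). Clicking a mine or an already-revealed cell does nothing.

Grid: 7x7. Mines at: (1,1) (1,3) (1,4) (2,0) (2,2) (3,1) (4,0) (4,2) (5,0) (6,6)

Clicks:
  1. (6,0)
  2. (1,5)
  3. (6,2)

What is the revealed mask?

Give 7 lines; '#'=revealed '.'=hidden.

Click 1 (6,0) count=1: revealed 1 new [(6,0)] -> total=1
Click 2 (1,5) count=1: revealed 1 new [(1,5)] -> total=2
Click 3 (6,2) count=0: revealed 26 new [(0,5) (0,6) (1,6) (2,3) (2,4) (2,5) (2,6) (3,3) (3,4) (3,5) (3,6) (4,3) (4,4) (4,5) (4,6) (5,1) (5,2) (5,3) (5,4) (5,5) (5,6) (6,1) (6,2) (6,3) (6,4) (6,5)] -> total=28

Answer: .....##
.....##
...####
...####
...####
.######
######.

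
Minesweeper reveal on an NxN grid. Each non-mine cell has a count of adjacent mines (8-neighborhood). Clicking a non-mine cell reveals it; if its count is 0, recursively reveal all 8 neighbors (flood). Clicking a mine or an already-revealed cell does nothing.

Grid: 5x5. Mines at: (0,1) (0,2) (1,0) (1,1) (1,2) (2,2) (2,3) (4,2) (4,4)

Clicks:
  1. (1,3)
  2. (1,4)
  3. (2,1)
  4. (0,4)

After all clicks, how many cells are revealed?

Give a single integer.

Click 1 (1,3) count=4: revealed 1 new [(1,3)] -> total=1
Click 2 (1,4) count=1: revealed 1 new [(1,4)] -> total=2
Click 3 (2,1) count=4: revealed 1 new [(2,1)] -> total=3
Click 4 (0,4) count=0: revealed 2 new [(0,3) (0,4)] -> total=5

Answer: 5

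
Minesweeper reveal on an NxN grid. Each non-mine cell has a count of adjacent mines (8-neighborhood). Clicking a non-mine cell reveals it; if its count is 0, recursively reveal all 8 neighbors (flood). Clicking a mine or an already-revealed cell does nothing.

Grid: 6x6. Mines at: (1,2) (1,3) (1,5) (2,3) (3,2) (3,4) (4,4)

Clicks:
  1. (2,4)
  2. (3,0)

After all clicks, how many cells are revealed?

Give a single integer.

Click 1 (2,4) count=4: revealed 1 new [(2,4)] -> total=1
Click 2 (3,0) count=0: revealed 16 new [(0,0) (0,1) (1,0) (1,1) (2,0) (2,1) (3,0) (3,1) (4,0) (4,1) (4,2) (4,3) (5,0) (5,1) (5,2) (5,3)] -> total=17

Answer: 17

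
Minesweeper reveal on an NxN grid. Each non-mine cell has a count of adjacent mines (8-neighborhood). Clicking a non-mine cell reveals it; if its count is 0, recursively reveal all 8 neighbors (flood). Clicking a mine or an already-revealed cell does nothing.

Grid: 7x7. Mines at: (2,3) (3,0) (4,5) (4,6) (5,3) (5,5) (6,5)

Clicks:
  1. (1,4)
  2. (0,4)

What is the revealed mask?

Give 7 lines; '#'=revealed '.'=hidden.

Answer: #######
#######
###.###
....###
.......
.......
.......

Derivation:
Click 1 (1,4) count=1: revealed 1 new [(1,4)] -> total=1
Click 2 (0,4) count=0: revealed 22 new [(0,0) (0,1) (0,2) (0,3) (0,4) (0,5) (0,6) (1,0) (1,1) (1,2) (1,3) (1,5) (1,6) (2,0) (2,1) (2,2) (2,4) (2,5) (2,6) (3,4) (3,5) (3,6)] -> total=23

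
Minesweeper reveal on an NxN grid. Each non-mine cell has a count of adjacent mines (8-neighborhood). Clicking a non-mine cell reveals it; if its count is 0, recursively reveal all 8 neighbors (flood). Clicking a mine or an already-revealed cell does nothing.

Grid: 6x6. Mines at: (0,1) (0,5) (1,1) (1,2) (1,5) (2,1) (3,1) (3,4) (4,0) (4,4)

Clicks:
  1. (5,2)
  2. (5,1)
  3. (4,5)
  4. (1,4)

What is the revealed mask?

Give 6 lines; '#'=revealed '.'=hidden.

Answer: ......
....#.
......
......
.###.#
.###..

Derivation:
Click 1 (5,2) count=0: revealed 6 new [(4,1) (4,2) (4,3) (5,1) (5,2) (5,3)] -> total=6
Click 2 (5,1) count=1: revealed 0 new [(none)] -> total=6
Click 3 (4,5) count=2: revealed 1 new [(4,5)] -> total=7
Click 4 (1,4) count=2: revealed 1 new [(1,4)] -> total=8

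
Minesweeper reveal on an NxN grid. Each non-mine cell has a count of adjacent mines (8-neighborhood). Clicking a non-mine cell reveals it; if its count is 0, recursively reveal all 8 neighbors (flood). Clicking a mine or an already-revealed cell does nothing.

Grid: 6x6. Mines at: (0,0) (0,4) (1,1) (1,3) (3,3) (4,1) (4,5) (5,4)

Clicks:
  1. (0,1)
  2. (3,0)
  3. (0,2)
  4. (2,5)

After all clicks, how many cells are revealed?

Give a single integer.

Click 1 (0,1) count=2: revealed 1 new [(0,1)] -> total=1
Click 2 (3,0) count=1: revealed 1 new [(3,0)] -> total=2
Click 3 (0,2) count=2: revealed 1 new [(0,2)] -> total=3
Click 4 (2,5) count=0: revealed 6 new [(1,4) (1,5) (2,4) (2,5) (3,4) (3,5)] -> total=9

Answer: 9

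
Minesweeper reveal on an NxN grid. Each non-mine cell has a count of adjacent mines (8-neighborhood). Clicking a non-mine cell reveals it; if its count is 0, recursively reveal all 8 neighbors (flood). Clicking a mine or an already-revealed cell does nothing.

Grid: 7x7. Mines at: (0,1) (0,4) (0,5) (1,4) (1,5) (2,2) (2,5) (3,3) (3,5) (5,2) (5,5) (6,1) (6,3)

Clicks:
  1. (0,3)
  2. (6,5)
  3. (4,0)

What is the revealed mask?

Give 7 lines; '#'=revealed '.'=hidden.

Click 1 (0,3) count=2: revealed 1 new [(0,3)] -> total=1
Click 2 (6,5) count=1: revealed 1 new [(6,5)] -> total=2
Click 3 (4,0) count=0: revealed 10 new [(1,0) (1,1) (2,0) (2,1) (3,0) (3,1) (4,0) (4,1) (5,0) (5,1)] -> total=12

Answer: ...#...
##.....
##.....
##.....
##.....
##.....
.....#.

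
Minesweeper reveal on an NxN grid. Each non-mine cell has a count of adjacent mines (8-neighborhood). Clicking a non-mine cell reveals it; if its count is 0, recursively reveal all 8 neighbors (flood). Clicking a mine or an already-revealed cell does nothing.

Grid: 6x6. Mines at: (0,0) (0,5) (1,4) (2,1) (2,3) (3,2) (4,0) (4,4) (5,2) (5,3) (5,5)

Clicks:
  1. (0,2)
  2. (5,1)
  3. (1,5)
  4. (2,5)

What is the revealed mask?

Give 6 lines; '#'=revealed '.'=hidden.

Click 1 (0,2) count=0: revealed 6 new [(0,1) (0,2) (0,3) (1,1) (1,2) (1,3)] -> total=6
Click 2 (5,1) count=2: revealed 1 new [(5,1)] -> total=7
Click 3 (1,5) count=2: revealed 1 new [(1,5)] -> total=8
Click 4 (2,5) count=1: revealed 1 new [(2,5)] -> total=9

Answer: .###..
.###.#
.....#
......
......
.#....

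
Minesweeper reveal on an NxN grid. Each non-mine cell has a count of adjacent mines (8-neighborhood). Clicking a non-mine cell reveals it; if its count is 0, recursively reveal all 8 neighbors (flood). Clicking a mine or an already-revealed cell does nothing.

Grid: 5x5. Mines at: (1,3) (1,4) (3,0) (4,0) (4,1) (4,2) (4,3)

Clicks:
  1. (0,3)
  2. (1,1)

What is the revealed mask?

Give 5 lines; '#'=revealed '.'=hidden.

Answer: ####.
###..
###..
.....
.....

Derivation:
Click 1 (0,3) count=2: revealed 1 new [(0,3)] -> total=1
Click 2 (1,1) count=0: revealed 9 new [(0,0) (0,1) (0,2) (1,0) (1,1) (1,2) (2,0) (2,1) (2,2)] -> total=10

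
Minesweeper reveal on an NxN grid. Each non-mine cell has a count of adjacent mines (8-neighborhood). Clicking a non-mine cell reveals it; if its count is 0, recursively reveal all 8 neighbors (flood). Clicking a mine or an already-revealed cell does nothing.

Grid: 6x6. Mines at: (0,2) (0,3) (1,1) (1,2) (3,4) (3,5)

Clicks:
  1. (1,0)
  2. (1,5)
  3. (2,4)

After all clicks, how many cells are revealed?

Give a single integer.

Answer: 7

Derivation:
Click 1 (1,0) count=1: revealed 1 new [(1,0)] -> total=1
Click 2 (1,5) count=0: revealed 6 new [(0,4) (0,5) (1,4) (1,5) (2,4) (2,5)] -> total=7
Click 3 (2,4) count=2: revealed 0 new [(none)] -> total=7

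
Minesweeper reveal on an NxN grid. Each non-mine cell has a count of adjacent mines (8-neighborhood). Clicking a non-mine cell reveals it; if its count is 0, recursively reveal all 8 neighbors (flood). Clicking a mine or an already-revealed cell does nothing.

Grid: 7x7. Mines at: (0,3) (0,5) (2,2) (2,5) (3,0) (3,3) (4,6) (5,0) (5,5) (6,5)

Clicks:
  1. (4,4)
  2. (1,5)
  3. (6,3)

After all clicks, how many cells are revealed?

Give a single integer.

Answer: 13

Derivation:
Click 1 (4,4) count=2: revealed 1 new [(4,4)] -> total=1
Click 2 (1,5) count=2: revealed 1 new [(1,5)] -> total=2
Click 3 (6,3) count=0: revealed 11 new [(4,1) (4,2) (4,3) (5,1) (5,2) (5,3) (5,4) (6,1) (6,2) (6,3) (6,4)] -> total=13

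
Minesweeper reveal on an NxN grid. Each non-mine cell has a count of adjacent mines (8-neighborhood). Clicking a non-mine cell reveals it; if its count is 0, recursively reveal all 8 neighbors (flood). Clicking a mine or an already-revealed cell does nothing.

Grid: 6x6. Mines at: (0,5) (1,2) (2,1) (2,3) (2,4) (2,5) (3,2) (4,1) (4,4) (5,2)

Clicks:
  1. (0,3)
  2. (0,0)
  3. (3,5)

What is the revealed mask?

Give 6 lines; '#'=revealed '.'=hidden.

Answer: ##.#..
##....
......
.....#
......
......

Derivation:
Click 1 (0,3) count=1: revealed 1 new [(0,3)] -> total=1
Click 2 (0,0) count=0: revealed 4 new [(0,0) (0,1) (1,0) (1,1)] -> total=5
Click 3 (3,5) count=3: revealed 1 new [(3,5)] -> total=6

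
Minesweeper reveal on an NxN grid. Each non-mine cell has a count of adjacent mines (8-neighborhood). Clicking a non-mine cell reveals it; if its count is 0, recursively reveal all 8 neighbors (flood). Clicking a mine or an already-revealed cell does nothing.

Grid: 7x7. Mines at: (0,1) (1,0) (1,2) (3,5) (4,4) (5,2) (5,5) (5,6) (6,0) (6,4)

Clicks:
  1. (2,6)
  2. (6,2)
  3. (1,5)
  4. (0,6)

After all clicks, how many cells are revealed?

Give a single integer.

Answer: 13

Derivation:
Click 1 (2,6) count=1: revealed 1 new [(2,6)] -> total=1
Click 2 (6,2) count=1: revealed 1 new [(6,2)] -> total=2
Click 3 (1,5) count=0: revealed 11 new [(0,3) (0,4) (0,5) (0,6) (1,3) (1,4) (1,5) (1,6) (2,3) (2,4) (2,5)] -> total=13
Click 4 (0,6) count=0: revealed 0 new [(none)] -> total=13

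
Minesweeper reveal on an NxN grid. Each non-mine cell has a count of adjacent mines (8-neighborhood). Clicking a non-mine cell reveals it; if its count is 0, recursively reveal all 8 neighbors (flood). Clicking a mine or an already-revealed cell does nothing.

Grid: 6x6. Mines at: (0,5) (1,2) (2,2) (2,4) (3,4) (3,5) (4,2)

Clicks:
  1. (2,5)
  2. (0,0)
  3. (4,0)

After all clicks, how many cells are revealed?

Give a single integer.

Answer: 13

Derivation:
Click 1 (2,5) count=3: revealed 1 new [(2,5)] -> total=1
Click 2 (0,0) count=0: revealed 12 new [(0,0) (0,1) (1,0) (1,1) (2,0) (2,1) (3,0) (3,1) (4,0) (4,1) (5,0) (5,1)] -> total=13
Click 3 (4,0) count=0: revealed 0 new [(none)] -> total=13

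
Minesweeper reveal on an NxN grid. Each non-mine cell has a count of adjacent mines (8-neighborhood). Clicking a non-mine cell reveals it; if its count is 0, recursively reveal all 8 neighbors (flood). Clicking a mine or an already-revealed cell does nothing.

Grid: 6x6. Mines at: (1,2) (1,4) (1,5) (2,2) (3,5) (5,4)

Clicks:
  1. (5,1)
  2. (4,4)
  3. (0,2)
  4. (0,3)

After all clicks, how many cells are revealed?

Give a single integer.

Answer: 21

Derivation:
Click 1 (5,1) count=0: revealed 18 new [(0,0) (0,1) (1,0) (1,1) (2,0) (2,1) (3,0) (3,1) (3,2) (3,3) (4,0) (4,1) (4,2) (4,3) (5,0) (5,1) (5,2) (5,3)] -> total=18
Click 2 (4,4) count=2: revealed 1 new [(4,4)] -> total=19
Click 3 (0,2) count=1: revealed 1 new [(0,2)] -> total=20
Click 4 (0,3) count=2: revealed 1 new [(0,3)] -> total=21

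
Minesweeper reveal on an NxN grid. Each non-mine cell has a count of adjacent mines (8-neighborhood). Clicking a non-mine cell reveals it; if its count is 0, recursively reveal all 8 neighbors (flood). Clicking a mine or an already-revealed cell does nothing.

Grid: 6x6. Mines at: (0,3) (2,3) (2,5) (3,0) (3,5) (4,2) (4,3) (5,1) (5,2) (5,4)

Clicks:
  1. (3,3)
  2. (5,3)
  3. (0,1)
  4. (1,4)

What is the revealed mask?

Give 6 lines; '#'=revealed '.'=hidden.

Click 1 (3,3) count=3: revealed 1 new [(3,3)] -> total=1
Click 2 (5,3) count=4: revealed 1 new [(5,3)] -> total=2
Click 3 (0,1) count=0: revealed 9 new [(0,0) (0,1) (0,2) (1,0) (1,1) (1,2) (2,0) (2,1) (2,2)] -> total=11
Click 4 (1,4) count=3: revealed 1 new [(1,4)] -> total=12

Answer: ###...
###.#.
###...
...#..
......
...#..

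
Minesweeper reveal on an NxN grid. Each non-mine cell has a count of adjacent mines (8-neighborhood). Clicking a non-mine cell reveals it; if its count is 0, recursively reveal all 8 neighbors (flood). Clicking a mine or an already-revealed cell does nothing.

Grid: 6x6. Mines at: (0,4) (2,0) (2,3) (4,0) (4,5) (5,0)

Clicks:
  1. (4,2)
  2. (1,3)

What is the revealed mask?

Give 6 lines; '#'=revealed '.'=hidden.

Answer: ......
...#..
......
.####.
.####.
.####.

Derivation:
Click 1 (4,2) count=0: revealed 12 new [(3,1) (3,2) (3,3) (3,4) (4,1) (4,2) (4,3) (4,4) (5,1) (5,2) (5,3) (5,4)] -> total=12
Click 2 (1,3) count=2: revealed 1 new [(1,3)] -> total=13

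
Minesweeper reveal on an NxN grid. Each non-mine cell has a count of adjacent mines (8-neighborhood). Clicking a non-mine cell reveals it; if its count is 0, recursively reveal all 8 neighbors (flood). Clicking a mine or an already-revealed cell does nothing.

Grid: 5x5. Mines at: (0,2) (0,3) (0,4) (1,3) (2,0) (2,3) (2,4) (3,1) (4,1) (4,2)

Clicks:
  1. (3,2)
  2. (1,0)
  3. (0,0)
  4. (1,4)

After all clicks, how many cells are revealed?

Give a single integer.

Click 1 (3,2) count=4: revealed 1 new [(3,2)] -> total=1
Click 2 (1,0) count=1: revealed 1 new [(1,0)] -> total=2
Click 3 (0,0) count=0: revealed 3 new [(0,0) (0,1) (1,1)] -> total=5
Click 4 (1,4) count=5: revealed 1 new [(1,4)] -> total=6

Answer: 6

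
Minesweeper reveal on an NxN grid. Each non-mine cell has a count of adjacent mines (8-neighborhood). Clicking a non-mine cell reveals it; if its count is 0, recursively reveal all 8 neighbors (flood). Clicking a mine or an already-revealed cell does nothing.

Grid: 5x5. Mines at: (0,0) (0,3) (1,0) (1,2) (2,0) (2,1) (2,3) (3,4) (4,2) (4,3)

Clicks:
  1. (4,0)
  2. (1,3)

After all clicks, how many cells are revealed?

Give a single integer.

Answer: 5

Derivation:
Click 1 (4,0) count=0: revealed 4 new [(3,0) (3,1) (4,0) (4,1)] -> total=4
Click 2 (1,3) count=3: revealed 1 new [(1,3)] -> total=5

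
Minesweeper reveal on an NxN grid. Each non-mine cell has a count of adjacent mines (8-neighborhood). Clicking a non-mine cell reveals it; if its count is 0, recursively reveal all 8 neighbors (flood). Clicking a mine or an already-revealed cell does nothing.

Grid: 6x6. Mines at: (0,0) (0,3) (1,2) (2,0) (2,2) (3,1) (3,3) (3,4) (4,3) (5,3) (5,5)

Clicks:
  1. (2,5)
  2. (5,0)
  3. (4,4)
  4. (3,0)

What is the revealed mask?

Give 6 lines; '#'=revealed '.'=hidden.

Answer: ......
......
.....#
#.....
###.#.
###...

Derivation:
Click 1 (2,5) count=1: revealed 1 new [(2,5)] -> total=1
Click 2 (5,0) count=0: revealed 6 new [(4,0) (4,1) (4,2) (5,0) (5,1) (5,2)] -> total=7
Click 3 (4,4) count=5: revealed 1 new [(4,4)] -> total=8
Click 4 (3,0) count=2: revealed 1 new [(3,0)] -> total=9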